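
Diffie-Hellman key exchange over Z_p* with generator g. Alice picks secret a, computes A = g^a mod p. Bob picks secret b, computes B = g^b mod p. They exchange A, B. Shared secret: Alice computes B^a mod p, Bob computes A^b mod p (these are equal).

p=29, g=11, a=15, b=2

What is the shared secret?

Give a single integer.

Answer: 5

Derivation:
A = 11^15 mod 29  (bits of 15 = 1111)
  bit 0 = 1: r = r^2 * 11 mod 29 = 1^2 * 11 = 1*11 = 11
  bit 1 = 1: r = r^2 * 11 mod 29 = 11^2 * 11 = 5*11 = 26
  bit 2 = 1: r = r^2 * 11 mod 29 = 26^2 * 11 = 9*11 = 12
  bit 3 = 1: r = r^2 * 11 mod 29 = 12^2 * 11 = 28*11 = 18
  -> A = 18
B = 11^2 mod 29  (bits of 2 = 10)
  bit 0 = 1: r = r^2 * 11 mod 29 = 1^2 * 11 = 1*11 = 11
  bit 1 = 0: r = r^2 mod 29 = 11^2 = 5
  -> B = 5
s = B^a = 5^15 mod 29  (bits of 15 = 1111)
  bit 0 = 1: r = r^2 * 5 mod 29 = 1^2 * 5 = 1*5 = 5
  bit 1 = 1: r = r^2 * 5 mod 29 = 5^2 * 5 = 25*5 = 9
  bit 2 = 1: r = r^2 * 5 mod 29 = 9^2 * 5 = 23*5 = 28
  bit 3 = 1: r = r^2 * 5 mod 29 = 28^2 * 5 = 1*5 = 5
  -> s = B^a = 5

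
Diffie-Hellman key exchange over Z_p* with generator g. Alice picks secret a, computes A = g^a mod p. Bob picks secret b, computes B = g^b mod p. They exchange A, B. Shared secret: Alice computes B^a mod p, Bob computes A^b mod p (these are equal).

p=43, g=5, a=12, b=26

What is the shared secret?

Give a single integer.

Answer: 11

Derivation:
A = 5^12 mod 43  (bits of 12 = 1100)
  bit 0 = 1: r = r^2 * 5 mod 43 = 1^2 * 5 = 1*5 = 5
  bit 1 = 1: r = r^2 * 5 mod 43 = 5^2 * 5 = 25*5 = 39
  bit 2 = 0: r = r^2 mod 43 = 39^2 = 16
  bit 3 = 0: r = r^2 mod 43 = 16^2 = 41
  -> A = 41
B = 5^26 mod 43  (bits of 26 = 11010)
  bit 0 = 1: r = r^2 * 5 mod 43 = 1^2 * 5 = 1*5 = 5
  bit 1 = 1: r = r^2 * 5 mod 43 = 5^2 * 5 = 25*5 = 39
  bit 2 = 0: r = r^2 mod 43 = 39^2 = 16
  bit 3 = 1: r = r^2 * 5 mod 43 = 16^2 * 5 = 41*5 = 33
  bit 4 = 0: r = r^2 mod 43 = 33^2 = 14
  -> B = 14
s = B^a = 14^12 mod 43  (bits of 12 = 1100)
  bit 0 = 1: r = r^2 * 14 mod 43 = 1^2 * 14 = 1*14 = 14
  bit 1 = 1: r = r^2 * 14 mod 43 = 14^2 * 14 = 24*14 = 35
  bit 2 = 0: r = r^2 mod 43 = 35^2 = 21
  bit 3 = 0: r = r^2 mod 43 = 21^2 = 11
  -> s = B^a = 11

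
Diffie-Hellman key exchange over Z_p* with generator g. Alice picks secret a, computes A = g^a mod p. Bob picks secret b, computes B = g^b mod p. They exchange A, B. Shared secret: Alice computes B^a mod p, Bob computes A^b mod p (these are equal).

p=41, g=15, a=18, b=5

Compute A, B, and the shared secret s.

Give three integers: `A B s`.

Answer: 2 14 32

Derivation:
A = 15^18 mod 41  (bits of 18 = 10010)
  bit 0 = 1: r = r^2 * 15 mod 41 = 1^2 * 15 = 1*15 = 15
  bit 1 = 0: r = r^2 mod 41 = 15^2 = 20
  bit 2 = 0: r = r^2 mod 41 = 20^2 = 31
  bit 3 = 1: r = r^2 * 15 mod 41 = 31^2 * 15 = 18*15 = 24
  bit 4 = 0: r = r^2 mod 41 = 24^2 = 2
  -> A = 2
B = 15^5 mod 41  (bits of 5 = 101)
  bit 0 = 1: r = r^2 * 15 mod 41 = 1^2 * 15 = 1*15 = 15
  bit 1 = 0: r = r^2 mod 41 = 15^2 = 20
  bit 2 = 1: r = r^2 * 15 mod 41 = 20^2 * 15 = 31*15 = 14
  -> B = 14
s = B^a = 14^18 mod 41  (bits of 18 = 10010)
  bit 0 = 1: r = r^2 * 14 mod 41 = 1^2 * 14 = 1*14 = 14
  bit 1 = 0: r = r^2 mod 41 = 14^2 = 32
  bit 2 = 0: r = r^2 mod 41 = 32^2 = 40
  bit 3 = 1: r = r^2 * 14 mod 41 = 40^2 * 14 = 1*14 = 14
  bit 4 = 0: r = r^2 mod 41 = 14^2 = 32
  -> s = B^a = 32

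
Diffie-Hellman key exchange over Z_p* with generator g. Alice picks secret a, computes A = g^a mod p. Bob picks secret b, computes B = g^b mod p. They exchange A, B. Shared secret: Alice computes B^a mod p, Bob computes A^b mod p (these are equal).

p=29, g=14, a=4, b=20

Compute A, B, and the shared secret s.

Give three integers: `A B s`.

A = 14^4 mod 29  (bits of 4 = 100)
  bit 0 = 1: r = r^2 * 14 mod 29 = 1^2 * 14 = 1*14 = 14
  bit 1 = 0: r = r^2 mod 29 = 14^2 = 22
  bit 2 = 0: r = r^2 mod 29 = 22^2 = 20
  -> A = 20
B = 14^20 mod 29  (bits of 20 = 10100)
  bit 0 = 1: r = r^2 * 14 mod 29 = 1^2 * 14 = 1*14 = 14
  bit 1 = 0: r = r^2 mod 29 = 14^2 = 22
  bit 2 = 1: r = r^2 * 14 mod 29 = 22^2 * 14 = 20*14 = 19
  bit 3 = 0: r = r^2 mod 29 = 19^2 = 13
  bit 4 = 0: r = r^2 mod 29 = 13^2 = 24
  -> B = 24
s = B^a = 24^4 mod 29  (bits of 4 = 100)
  bit 0 = 1: r = r^2 * 24 mod 29 = 1^2 * 24 = 1*24 = 24
  bit 1 = 0: r = r^2 mod 29 = 24^2 = 25
  bit 2 = 0: r = r^2 mod 29 = 25^2 = 16
  -> s = B^a = 16

Answer: 20 24 16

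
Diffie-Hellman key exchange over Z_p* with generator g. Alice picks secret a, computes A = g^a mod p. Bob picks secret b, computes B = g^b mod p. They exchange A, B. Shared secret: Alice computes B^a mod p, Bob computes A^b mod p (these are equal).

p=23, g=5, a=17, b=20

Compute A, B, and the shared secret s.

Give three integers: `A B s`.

Answer: 15 12 9

Derivation:
A = 5^17 mod 23  (bits of 17 = 10001)
  bit 0 = 1: r = r^2 * 5 mod 23 = 1^2 * 5 = 1*5 = 5
  bit 1 = 0: r = r^2 mod 23 = 5^2 = 2
  bit 2 = 0: r = r^2 mod 23 = 2^2 = 4
  bit 3 = 0: r = r^2 mod 23 = 4^2 = 16
  bit 4 = 1: r = r^2 * 5 mod 23 = 16^2 * 5 = 3*5 = 15
  -> A = 15
B = 5^20 mod 23  (bits of 20 = 10100)
  bit 0 = 1: r = r^2 * 5 mod 23 = 1^2 * 5 = 1*5 = 5
  bit 1 = 0: r = r^2 mod 23 = 5^2 = 2
  bit 2 = 1: r = r^2 * 5 mod 23 = 2^2 * 5 = 4*5 = 20
  bit 3 = 0: r = r^2 mod 23 = 20^2 = 9
  bit 4 = 0: r = r^2 mod 23 = 9^2 = 12
  -> B = 12
s = B^a = 12^17 mod 23  (bits of 17 = 10001)
  bit 0 = 1: r = r^2 * 12 mod 23 = 1^2 * 12 = 1*12 = 12
  bit 1 = 0: r = r^2 mod 23 = 12^2 = 6
  bit 2 = 0: r = r^2 mod 23 = 6^2 = 13
  bit 3 = 0: r = r^2 mod 23 = 13^2 = 8
  bit 4 = 1: r = r^2 * 12 mod 23 = 8^2 * 12 = 18*12 = 9
  -> s = B^a = 9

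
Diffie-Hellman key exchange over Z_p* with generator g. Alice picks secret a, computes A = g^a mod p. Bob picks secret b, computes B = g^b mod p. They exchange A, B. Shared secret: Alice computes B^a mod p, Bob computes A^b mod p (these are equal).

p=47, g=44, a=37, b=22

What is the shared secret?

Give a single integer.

A = 44^37 mod 47  (bits of 37 = 100101)
  bit 0 = 1: r = r^2 * 44 mod 47 = 1^2 * 44 = 1*44 = 44
  bit 1 = 0: r = r^2 mod 47 = 44^2 = 9
  bit 2 = 0: r = r^2 mod 47 = 9^2 = 34
  bit 3 = 1: r = r^2 * 44 mod 47 = 34^2 * 44 = 28*44 = 10
  bit 4 = 0: r = r^2 mod 47 = 10^2 = 6
  bit 5 = 1: r = r^2 * 44 mod 47 = 6^2 * 44 = 36*44 = 33
  -> A = 33
B = 44^22 mod 47  (bits of 22 = 10110)
  bit 0 = 1: r = r^2 * 44 mod 47 = 1^2 * 44 = 1*44 = 44
  bit 1 = 0: r = r^2 mod 47 = 44^2 = 9
  bit 2 = 1: r = r^2 * 44 mod 47 = 9^2 * 44 = 34*44 = 39
  bit 3 = 1: r = r^2 * 44 mod 47 = 39^2 * 44 = 17*44 = 43
  bit 4 = 0: r = r^2 mod 47 = 43^2 = 16
  -> B = 16
s = B^a = 16^37 mod 47  (bits of 37 = 100101)
  bit 0 = 1: r = r^2 * 16 mod 47 = 1^2 * 16 = 1*16 = 16
  bit 1 = 0: r = r^2 mod 47 = 16^2 = 21
  bit 2 = 0: r = r^2 mod 47 = 21^2 = 18
  bit 3 = 1: r = r^2 * 16 mod 47 = 18^2 * 16 = 42*16 = 14
  bit 4 = 0: r = r^2 mod 47 = 14^2 = 8
  bit 5 = 1: r = r^2 * 16 mod 47 = 8^2 * 16 = 17*16 = 37
  -> s = B^a = 37

Answer: 37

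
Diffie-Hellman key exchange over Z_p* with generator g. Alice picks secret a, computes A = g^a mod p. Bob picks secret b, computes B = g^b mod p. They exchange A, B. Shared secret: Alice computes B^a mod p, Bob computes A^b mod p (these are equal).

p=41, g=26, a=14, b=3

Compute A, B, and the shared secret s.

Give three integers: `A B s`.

A = 26^14 mod 41  (bits of 14 = 1110)
  bit 0 = 1: r = r^2 * 26 mod 41 = 1^2 * 26 = 1*26 = 26
  bit 1 = 1: r = r^2 * 26 mod 41 = 26^2 * 26 = 20*26 = 28
  bit 2 = 1: r = r^2 * 26 mod 41 = 28^2 * 26 = 5*26 = 7
  bit 3 = 0: r = r^2 mod 41 = 7^2 = 8
  -> A = 8
B = 26^3 mod 41  (bits of 3 = 11)
  bit 0 = 1: r = r^2 * 26 mod 41 = 1^2 * 26 = 1*26 = 26
  bit 1 = 1: r = r^2 * 26 mod 41 = 26^2 * 26 = 20*26 = 28
  -> B = 28
s = B^a = 28^14 mod 41  (bits of 14 = 1110)
  bit 0 = 1: r = r^2 * 28 mod 41 = 1^2 * 28 = 1*28 = 28
  bit 1 = 1: r = r^2 * 28 mod 41 = 28^2 * 28 = 5*28 = 17
  bit 2 = 1: r = r^2 * 28 mod 41 = 17^2 * 28 = 2*28 = 15
  bit 3 = 0: r = r^2 mod 41 = 15^2 = 20
  -> s = B^a = 20

Answer: 8 28 20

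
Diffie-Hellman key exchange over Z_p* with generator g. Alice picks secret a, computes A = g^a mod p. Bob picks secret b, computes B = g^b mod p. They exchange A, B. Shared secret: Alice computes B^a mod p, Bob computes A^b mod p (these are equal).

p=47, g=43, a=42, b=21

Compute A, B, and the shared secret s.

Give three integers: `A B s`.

A = 43^42 mod 47  (bits of 42 = 101010)
  bit 0 = 1: r = r^2 * 43 mod 47 = 1^2 * 43 = 1*43 = 43
  bit 1 = 0: r = r^2 mod 47 = 43^2 = 16
  bit 2 = 1: r = r^2 * 43 mod 47 = 16^2 * 43 = 21*43 = 10
  bit 3 = 0: r = r^2 mod 47 = 10^2 = 6
  bit 4 = 1: r = r^2 * 43 mod 47 = 6^2 * 43 = 36*43 = 44
  bit 5 = 0: r = r^2 mod 47 = 44^2 = 9
  -> A = 9
B = 43^21 mod 47  (bits of 21 = 10101)
  bit 0 = 1: r = r^2 * 43 mod 47 = 1^2 * 43 = 1*43 = 43
  bit 1 = 0: r = r^2 mod 47 = 43^2 = 16
  bit 2 = 1: r = r^2 * 43 mod 47 = 16^2 * 43 = 21*43 = 10
  bit 3 = 0: r = r^2 mod 47 = 10^2 = 6
  bit 4 = 1: r = r^2 * 43 mod 47 = 6^2 * 43 = 36*43 = 44
  -> B = 44
s = B^a = 44^42 mod 47  (bits of 42 = 101010)
  bit 0 = 1: r = r^2 * 44 mod 47 = 1^2 * 44 = 1*44 = 44
  bit 1 = 0: r = r^2 mod 47 = 44^2 = 9
  bit 2 = 1: r = r^2 * 44 mod 47 = 9^2 * 44 = 34*44 = 39
  bit 3 = 0: r = r^2 mod 47 = 39^2 = 17
  bit 4 = 1: r = r^2 * 44 mod 47 = 17^2 * 44 = 7*44 = 26
  bit 5 = 0: r = r^2 mod 47 = 26^2 = 18
  -> s = B^a = 18

Answer: 9 44 18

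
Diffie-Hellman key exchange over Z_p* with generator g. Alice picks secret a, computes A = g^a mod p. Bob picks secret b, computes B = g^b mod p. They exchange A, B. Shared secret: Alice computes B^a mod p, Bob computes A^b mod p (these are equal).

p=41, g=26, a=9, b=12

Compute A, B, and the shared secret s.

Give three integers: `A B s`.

A = 26^9 mod 41  (bits of 9 = 1001)
  bit 0 = 1: r = r^2 * 26 mod 41 = 1^2 * 26 = 1*26 = 26
  bit 1 = 0: r = r^2 mod 41 = 26^2 = 20
  bit 2 = 0: r = r^2 mod 41 = 20^2 = 31
  bit 3 = 1: r = r^2 * 26 mod 41 = 31^2 * 26 = 18*26 = 17
  -> A = 17
B = 26^12 mod 41  (bits of 12 = 1100)
  bit 0 = 1: r = r^2 * 26 mod 41 = 1^2 * 26 = 1*26 = 26
  bit 1 = 1: r = r^2 * 26 mod 41 = 26^2 * 26 = 20*26 = 28
  bit 2 = 0: r = r^2 mod 41 = 28^2 = 5
  bit 3 = 0: r = r^2 mod 41 = 5^2 = 25
  -> B = 25
s = B^a = 25^9 mod 41  (bits of 9 = 1001)
  bit 0 = 1: r = r^2 * 25 mod 41 = 1^2 * 25 = 1*25 = 25
  bit 1 = 0: r = r^2 mod 41 = 25^2 = 10
  bit 2 = 0: r = r^2 mod 41 = 10^2 = 18
  bit 3 = 1: r = r^2 * 25 mod 41 = 18^2 * 25 = 37*25 = 23
  -> s = B^a = 23

Answer: 17 25 23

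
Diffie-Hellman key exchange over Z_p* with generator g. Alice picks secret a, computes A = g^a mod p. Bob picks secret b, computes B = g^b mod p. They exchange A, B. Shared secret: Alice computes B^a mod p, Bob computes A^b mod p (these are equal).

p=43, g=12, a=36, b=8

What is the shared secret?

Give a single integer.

Answer: 41

Derivation:
A = 12^36 mod 43  (bits of 36 = 100100)
  bit 0 = 1: r = r^2 * 12 mod 43 = 1^2 * 12 = 1*12 = 12
  bit 1 = 0: r = r^2 mod 43 = 12^2 = 15
  bit 2 = 0: r = r^2 mod 43 = 15^2 = 10
  bit 3 = 1: r = r^2 * 12 mod 43 = 10^2 * 12 = 14*12 = 39
  bit 4 = 0: r = r^2 mod 43 = 39^2 = 16
  bit 5 = 0: r = r^2 mod 43 = 16^2 = 41
  -> A = 41
B = 12^8 mod 43  (bits of 8 = 1000)
  bit 0 = 1: r = r^2 * 12 mod 43 = 1^2 * 12 = 1*12 = 12
  bit 1 = 0: r = r^2 mod 43 = 12^2 = 15
  bit 2 = 0: r = r^2 mod 43 = 15^2 = 10
  bit 3 = 0: r = r^2 mod 43 = 10^2 = 14
  -> B = 14
s = B^a = 14^36 mod 43  (bits of 36 = 100100)
  bit 0 = 1: r = r^2 * 14 mod 43 = 1^2 * 14 = 1*14 = 14
  bit 1 = 0: r = r^2 mod 43 = 14^2 = 24
  bit 2 = 0: r = r^2 mod 43 = 24^2 = 17
  bit 3 = 1: r = r^2 * 14 mod 43 = 17^2 * 14 = 31*14 = 4
  bit 4 = 0: r = r^2 mod 43 = 4^2 = 16
  bit 5 = 0: r = r^2 mod 43 = 16^2 = 41
  -> s = B^a = 41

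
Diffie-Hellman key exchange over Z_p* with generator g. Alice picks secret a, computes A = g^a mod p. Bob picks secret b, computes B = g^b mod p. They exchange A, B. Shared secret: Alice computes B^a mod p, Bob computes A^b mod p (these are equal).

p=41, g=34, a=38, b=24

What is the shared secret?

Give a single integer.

Answer: 10

Derivation:
A = 34^38 mod 41  (bits of 38 = 100110)
  bit 0 = 1: r = r^2 * 34 mod 41 = 1^2 * 34 = 1*34 = 34
  bit 1 = 0: r = r^2 mod 41 = 34^2 = 8
  bit 2 = 0: r = r^2 mod 41 = 8^2 = 23
  bit 3 = 1: r = r^2 * 34 mod 41 = 23^2 * 34 = 37*34 = 28
  bit 4 = 1: r = r^2 * 34 mod 41 = 28^2 * 34 = 5*34 = 6
  bit 5 = 0: r = r^2 mod 41 = 6^2 = 36
  -> A = 36
B = 34^24 mod 41  (bits of 24 = 11000)
  bit 0 = 1: r = r^2 * 34 mod 41 = 1^2 * 34 = 1*34 = 34
  bit 1 = 1: r = r^2 * 34 mod 41 = 34^2 * 34 = 8*34 = 26
  bit 2 = 0: r = r^2 mod 41 = 26^2 = 20
  bit 3 = 0: r = r^2 mod 41 = 20^2 = 31
  bit 4 = 0: r = r^2 mod 41 = 31^2 = 18
  -> B = 18
s = B^a = 18^38 mod 41  (bits of 38 = 100110)
  bit 0 = 1: r = r^2 * 18 mod 41 = 1^2 * 18 = 1*18 = 18
  bit 1 = 0: r = r^2 mod 41 = 18^2 = 37
  bit 2 = 0: r = r^2 mod 41 = 37^2 = 16
  bit 3 = 1: r = r^2 * 18 mod 41 = 16^2 * 18 = 10*18 = 16
  bit 4 = 1: r = r^2 * 18 mod 41 = 16^2 * 18 = 10*18 = 16
  bit 5 = 0: r = r^2 mod 41 = 16^2 = 10
  -> s = B^a = 10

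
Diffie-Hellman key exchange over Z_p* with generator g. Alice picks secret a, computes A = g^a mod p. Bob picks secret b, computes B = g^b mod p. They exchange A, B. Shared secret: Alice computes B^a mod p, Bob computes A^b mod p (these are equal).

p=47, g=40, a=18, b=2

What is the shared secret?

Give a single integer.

Answer: 25

Derivation:
A = 40^18 mod 47  (bits of 18 = 10010)
  bit 0 = 1: r = r^2 * 40 mod 47 = 1^2 * 40 = 1*40 = 40
  bit 1 = 0: r = r^2 mod 47 = 40^2 = 2
  bit 2 = 0: r = r^2 mod 47 = 2^2 = 4
  bit 3 = 1: r = r^2 * 40 mod 47 = 4^2 * 40 = 16*40 = 29
  bit 4 = 0: r = r^2 mod 47 = 29^2 = 42
  -> A = 42
B = 40^2 mod 47  (bits of 2 = 10)
  bit 0 = 1: r = r^2 * 40 mod 47 = 1^2 * 40 = 1*40 = 40
  bit 1 = 0: r = r^2 mod 47 = 40^2 = 2
  -> B = 2
s = B^a = 2^18 mod 47  (bits of 18 = 10010)
  bit 0 = 1: r = r^2 * 2 mod 47 = 1^2 * 2 = 1*2 = 2
  bit 1 = 0: r = r^2 mod 47 = 2^2 = 4
  bit 2 = 0: r = r^2 mod 47 = 4^2 = 16
  bit 3 = 1: r = r^2 * 2 mod 47 = 16^2 * 2 = 21*2 = 42
  bit 4 = 0: r = r^2 mod 47 = 42^2 = 25
  -> s = B^a = 25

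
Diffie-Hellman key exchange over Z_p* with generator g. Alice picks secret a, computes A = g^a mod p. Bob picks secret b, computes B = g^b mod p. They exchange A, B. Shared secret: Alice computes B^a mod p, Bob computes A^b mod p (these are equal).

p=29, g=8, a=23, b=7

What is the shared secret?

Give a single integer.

A = 8^23 mod 29  (bits of 23 = 10111)
  bit 0 = 1: r = r^2 * 8 mod 29 = 1^2 * 8 = 1*8 = 8
  bit 1 = 0: r = r^2 mod 29 = 8^2 = 6
  bit 2 = 1: r = r^2 * 8 mod 29 = 6^2 * 8 = 7*8 = 27
  bit 3 = 1: r = r^2 * 8 mod 29 = 27^2 * 8 = 4*8 = 3
  bit 4 = 1: r = r^2 * 8 mod 29 = 3^2 * 8 = 9*8 = 14
  -> A = 14
B = 8^7 mod 29  (bits of 7 = 111)
  bit 0 = 1: r = r^2 * 8 mod 29 = 1^2 * 8 = 1*8 = 8
  bit 1 = 1: r = r^2 * 8 mod 29 = 8^2 * 8 = 6*8 = 19
  bit 2 = 1: r = r^2 * 8 mod 29 = 19^2 * 8 = 13*8 = 17
  -> B = 17
s = B^a = 17^23 mod 29  (bits of 23 = 10111)
  bit 0 = 1: r = r^2 * 17 mod 29 = 1^2 * 17 = 1*17 = 17
  bit 1 = 0: r = r^2 mod 29 = 17^2 = 28
  bit 2 = 1: r = r^2 * 17 mod 29 = 28^2 * 17 = 1*17 = 17
  bit 3 = 1: r = r^2 * 17 mod 29 = 17^2 * 17 = 28*17 = 12
  bit 4 = 1: r = r^2 * 17 mod 29 = 12^2 * 17 = 28*17 = 12
  -> s = B^a = 12

Answer: 12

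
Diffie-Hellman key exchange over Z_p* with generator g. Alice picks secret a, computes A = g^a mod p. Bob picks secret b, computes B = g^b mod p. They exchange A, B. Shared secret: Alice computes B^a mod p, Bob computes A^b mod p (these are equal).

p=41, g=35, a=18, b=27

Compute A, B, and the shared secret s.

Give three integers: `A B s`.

Answer: 33 29 39

Derivation:
A = 35^18 mod 41  (bits of 18 = 10010)
  bit 0 = 1: r = r^2 * 35 mod 41 = 1^2 * 35 = 1*35 = 35
  bit 1 = 0: r = r^2 mod 41 = 35^2 = 36
  bit 2 = 0: r = r^2 mod 41 = 36^2 = 25
  bit 3 = 1: r = r^2 * 35 mod 41 = 25^2 * 35 = 10*35 = 22
  bit 4 = 0: r = r^2 mod 41 = 22^2 = 33
  -> A = 33
B = 35^27 mod 41  (bits of 27 = 11011)
  bit 0 = 1: r = r^2 * 35 mod 41 = 1^2 * 35 = 1*35 = 35
  bit 1 = 1: r = r^2 * 35 mod 41 = 35^2 * 35 = 36*35 = 30
  bit 2 = 0: r = r^2 mod 41 = 30^2 = 39
  bit 3 = 1: r = r^2 * 35 mod 41 = 39^2 * 35 = 4*35 = 17
  bit 4 = 1: r = r^2 * 35 mod 41 = 17^2 * 35 = 2*35 = 29
  -> B = 29
s = B^a = 29^18 mod 41  (bits of 18 = 10010)
  bit 0 = 1: r = r^2 * 29 mod 41 = 1^2 * 29 = 1*29 = 29
  bit 1 = 0: r = r^2 mod 41 = 29^2 = 21
  bit 2 = 0: r = r^2 mod 41 = 21^2 = 31
  bit 3 = 1: r = r^2 * 29 mod 41 = 31^2 * 29 = 18*29 = 30
  bit 4 = 0: r = r^2 mod 41 = 30^2 = 39
  -> s = B^a = 39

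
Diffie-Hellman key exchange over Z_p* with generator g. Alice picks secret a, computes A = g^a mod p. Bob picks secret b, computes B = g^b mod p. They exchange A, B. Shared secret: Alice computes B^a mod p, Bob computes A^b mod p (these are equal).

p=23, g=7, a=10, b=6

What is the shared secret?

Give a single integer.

Answer: 6

Derivation:
A = 7^10 mod 23  (bits of 10 = 1010)
  bit 0 = 1: r = r^2 * 7 mod 23 = 1^2 * 7 = 1*7 = 7
  bit 1 = 0: r = r^2 mod 23 = 7^2 = 3
  bit 2 = 1: r = r^2 * 7 mod 23 = 3^2 * 7 = 9*7 = 17
  bit 3 = 0: r = r^2 mod 23 = 17^2 = 13
  -> A = 13
B = 7^6 mod 23  (bits of 6 = 110)
  bit 0 = 1: r = r^2 * 7 mod 23 = 1^2 * 7 = 1*7 = 7
  bit 1 = 1: r = r^2 * 7 mod 23 = 7^2 * 7 = 3*7 = 21
  bit 2 = 0: r = r^2 mod 23 = 21^2 = 4
  -> B = 4
s = B^a = 4^10 mod 23  (bits of 10 = 1010)
  bit 0 = 1: r = r^2 * 4 mod 23 = 1^2 * 4 = 1*4 = 4
  bit 1 = 0: r = r^2 mod 23 = 4^2 = 16
  bit 2 = 1: r = r^2 * 4 mod 23 = 16^2 * 4 = 3*4 = 12
  bit 3 = 0: r = r^2 mod 23 = 12^2 = 6
  -> s = B^a = 6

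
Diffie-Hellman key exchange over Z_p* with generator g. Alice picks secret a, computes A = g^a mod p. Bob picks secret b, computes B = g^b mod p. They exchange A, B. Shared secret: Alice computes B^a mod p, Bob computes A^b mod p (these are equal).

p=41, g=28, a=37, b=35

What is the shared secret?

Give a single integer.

A = 28^37 mod 41  (bits of 37 = 100101)
  bit 0 = 1: r = r^2 * 28 mod 41 = 1^2 * 28 = 1*28 = 28
  bit 1 = 0: r = r^2 mod 41 = 28^2 = 5
  bit 2 = 0: r = r^2 mod 41 = 5^2 = 25
  bit 3 = 1: r = r^2 * 28 mod 41 = 25^2 * 28 = 10*28 = 34
  bit 4 = 0: r = r^2 mod 41 = 34^2 = 8
  bit 5 = 1: r = r^2 * 28 mod 41 = 8^2 * 28 = 23*28 = 29
  -> A = 29
B = 28^35 mod 41  (bits of 35 = 100011)
  bit 0 = 1: r = r^2 * 28 mod 41 = 1^2 * 28 = 1*28 = 28
  bit 1 = 0: r = r^2 mod 41 = 28^2 = 5
  bit 2 = 0: r = r^2 mod 41 = 5^2 = 25
  bit 3 = 0: r = r^2 mod 41 = 25^2 = 10
  bit 4 = 1: r = r^2 * 28 mod 41 = 10^2 * 28 = 18*28 = 12
  bit 5 = 1: r = r^2 * 28 mod 41 = 12^2 * 28 = 21*28 = 14
  -> B = 14
s = B^a = 14^37 mod 41  (bits of 37 = 100101)
  bit 0 = 1: r = r^2 * 14 mod 41 = 1^2 * 14 = 1*14 = 14
  bit 1 = 0: r = r^2 mod 41 = 14^2 = 32
  bit 2 = 0: r = r^2 mod 41 = 32^2 = 40
  bit 3 = 1: r = r^2 * 14 mod 41 = 40^2 * 14 = 1*14 = 14
  bit 4 = 0: r = r^2 mod 41 = 14^2 = 32
  bit 5 = 1: r = r^2 * 14 mod 41 = 32^2 * 14 = 40*14 = 27
  -> s = B^a = 27

Answer: 27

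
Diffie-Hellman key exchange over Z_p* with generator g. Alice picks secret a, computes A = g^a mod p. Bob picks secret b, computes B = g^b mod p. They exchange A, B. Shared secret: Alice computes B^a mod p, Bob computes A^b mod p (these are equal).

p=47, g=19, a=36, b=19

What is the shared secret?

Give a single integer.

Answer: 21

Derivation:
A = 19^36 mod 47  (bits of 36 = 100100)
  bit 0 = 1: r = r^2 * 19 mod 47 = 1^2 * 19 = 1*19 = 19
  bit 1 = 0: r = r^2 mod 47 = 19^2 = 32
  bit 2 = 0: r = r^2 mod 47 = 32^2 = 37
  bit 3 = 1: r = r^2 * 19 mod 47 = 37^2 * 19 = 6*19 = 20
  bit 4 = 0: r = r^2 mod 47 = 20^2 = 24
  bit 5 = 0: r = r^2 mod 47 = 24^2 = 12
  -> A = 12
B = 19^19 mod 47  (bits of 19 = 10011)
  bit 0 = 1: r = r^2 * 19 mod 47 = 1^2 * 19 = 1*19 = 19
  bit 1 = 0: r = r^2 mod 47 = 19^2 = 32
  bit 2 = 0: r = r^2 mod 47 = 32^2 = 37
  bit 3 = 1: r = r^2 * 19 mod 47 = 37^2 * 19 = 6*19 = 20
  bit 4 = 1: r = r^2 * 19 mod 47 = 20^2 * 19 = 24*19 = 33
  -> B = 33
s = B^a = 33^36 mod 47  (bits of 36 = 100100)
  bit 0 = 1: r = r^2 * 33 mod 47 = 1^2 * 33 = 1*33 = 33
  bit 1 = 0: r = r^2 mod 47 = 33^2 = 8
  bit 2 = 0: r = r^2 mod 47 = 8^2 = 17
  bit 3 = 1: r = r^2 * 33 mod 47 = 17^2 * 33 = 7*33 = 43
  bit 4 = 0: r = r^2 mod 47 = 43^2 = 16
  bit 5 = 0: r = r^2 mod 47 = 16^2 = 21
  -> s = B^a = 21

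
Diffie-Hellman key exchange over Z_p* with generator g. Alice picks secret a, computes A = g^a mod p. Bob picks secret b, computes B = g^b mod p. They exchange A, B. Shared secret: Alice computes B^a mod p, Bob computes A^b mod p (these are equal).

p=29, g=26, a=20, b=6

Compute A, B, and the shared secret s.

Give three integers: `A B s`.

Answer: 25 4 7

Derivation:
A = 26^20 mod 29  (bits of 20 = 10100)
  bit 0 = 1: r = r^2 * 26 mod 29 = 1^2 * 26 = 1*26 = 26
  bit 1 = 0: r = r^2 mod 29 = 26^2 = 9
  bit 2 = 1: r = r^2 * 26 mod 29 = 9^2 * 26 = 23*26 = 18
  bit 3 = 0: r = r^2 mod 29 = 18^2 = 5
  bit 4 = 0: r = r^2 mod 29 = 5^2 = 25
  -> A = 25
B = 26^6 mod 29  (bits of 6 = 110)
  bit 0 = 1: r = r^2 * 26 mod 29 = 1^2 * 26 = 1*26 = 26
  bit 1 = 1: r = r^2 * 26 mod 29 = 26^2 * 26 = 9*26 = 2
  bit 2 = 0: r = r^2 mod 29 = 2^2 = 4
  -> B = 4
s = B^a = 4^20 mod 29  (bits of 20 = 10100)
  bit 0 = 1: r = r^2 * 4 mod 29 = 1^2 * 4 = 1*4 = 4
  bit 1 = 0: r = r^2 mod 29 = 4^2 = 16
  bit 2 = 1: r = r^2 * 4 mod 29 = 16^2 * 4 = 24*4 = 9
  bit 3 = 0: r = r^2 mod 29 = 9^2 = 23
  bit 4 = 0: r = r^2 mod 29 = 23^2 = 7
  -> s = B^a = 7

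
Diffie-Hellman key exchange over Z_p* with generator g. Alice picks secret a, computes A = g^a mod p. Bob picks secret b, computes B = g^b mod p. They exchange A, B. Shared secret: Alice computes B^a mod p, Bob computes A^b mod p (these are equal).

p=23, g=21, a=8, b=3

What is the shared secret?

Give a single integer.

A = 21^8 mod 23  (bits of 8 = 1000)
  bit 0 = 1: r = r^2 * 21 mod 23 = 1^2 * 21 = 1*21 = 21
  bit 1 = 0: r = r^2 mod 23 = 21^2 = 4
  bit 2 = 0: r = r^2 mod 23 = 4^2 = 16
  bit 3 = 0: r = r^2 mod 23 = 16^2 = 3
  -> A = 3
B = 21^3 mod 23  (bits of 3 = 11)
  bit 0 = 1: r = r^2 * 21 mod 23 = 1^2 * 21 = 1*21 = 21
  bit 1 = 1: r = r^2 * 21 mod 23 = 21^2 * 21 = 4*21 = 15
  -> B = 15
s = B^a = 15^8 mod 23  (bits of 8 = 1000)
  bit 0 = 1: r = r^2 * 15 mod 23 = 1^2 * 15 = 1*15 = 15
  bit 1 = 0: r = r^2 mod 23 = 15^2 = 18
  bit 2 = 0: r = r^2 mod 23 = 18^2 = 2
  bit 3 = 0: r = r^2 mod 23 = 2^2 = 4
  -> s = B^a = 4

Answer: 4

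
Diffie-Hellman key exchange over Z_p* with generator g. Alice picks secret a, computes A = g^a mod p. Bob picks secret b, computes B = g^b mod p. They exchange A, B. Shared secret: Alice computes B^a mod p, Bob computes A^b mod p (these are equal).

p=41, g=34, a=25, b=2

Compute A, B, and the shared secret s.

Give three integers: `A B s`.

Answer: 38 8 9

Derivation:
A = 34^25 mod 41  (bits of 25 = 11001)
  bit 0 = 1: r = r^2 * 34 mod 41 = 1^2 * 34 = 1*34 = 34
  bit 1 = 1: r = r^2 * 34 mod 41 = 34^2 * 34 = 8*34 = 26
  bit 2 = 0: r = r^2 mod 41 = 26^2 = 20
  bit 3 = 0: r = r^2 mod 41 = 20^2 = 31
  bit 4 = 1: r = r^2 * 34 mod 41 = 31^2 * 34 = 18*34 = 38
  -> A = 38
B = 34^2 mod 41  (bits of 2 = 10)
  bit 0 = 1: r = r^2 * 34 mod 41 = 1^2 * 34 = 1*34 = 34
  bit 1 = 0: r = r^2 mod 41 = 34^2 = 8
  -> B = 8
s = B^a = 8^25 mod 41  (bits of 25 = 11001)
  bit 0 = 1: r = r^2 * 8 mod 41 = 1^2 * 8 = 1*8 = 8
  bit 1 = 1: r = r^2 * 8 mod 41 = 8^2 * 8 = 23*8 = 20
  bit 2 = 0: r = r^2 mod 41 = 20^2 = 31
  bit 3 = 0: r = r^2 mod 41 = 31^2 = 18
  bit 4 = 1: r = r^2 * 8 mod 41 = 18^2 * 8 = 37*8 = 9
  -> s = B^a = 9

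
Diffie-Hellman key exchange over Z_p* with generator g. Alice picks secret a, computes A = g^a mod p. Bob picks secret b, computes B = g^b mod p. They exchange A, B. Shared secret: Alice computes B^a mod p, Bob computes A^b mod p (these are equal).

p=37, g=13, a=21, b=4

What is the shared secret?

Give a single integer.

Answer: 10

Derivation:
A = 13^21 mod 37  (bits of 21 = 10101)
  bit 0 = 1: r = r^2 * 13 mod 37 = 1^2 * 13 = 1*13 = 13
  bit 1 = 0: r = r^2 mod 37 = 13^2 = 21
  bit 2 = 1: r = r^2 * 13 mod 37 = 21^2 * 13 = 34*13 = 35
  bit 3 = 0: r = r^2 mod 37 = 35^2 = 4
  bit 4 = 1: r = r^2 * 13 mod 37 = 4^2 * 13 = 16*13 = 23
  -> A = 23
B = 13^4 mod 37  (bits of 4 = 100)
  bit 0 = 1: r = r^2 * 13 mod 37 = 1^2 * 13 = 1*13 = 13
  bit 1 = 0: r = r^2 mod 37 = 13^2 = 21
  bit 2 = 0: r = r^2 mod 37 = 21^2 = 34
  -> B = 34
s = B^a = 34^21 mod 37  (bits of 21 = 10101)
  bit 0 = 1: r = r^2 * 34 mod 37 = 1^2 * 34 = 1*34 = 34
  bit 1 = 0: r = r^2 mod 37 = 34^2 = 9
  bit 2 = 1: r = r^2 * 34 mod 37 = 9^2 * 34 = 7*34 = 16
  bit 3 = 0: r = r^2 mod 37 = 16^2 = 34
  bit 4 = 1: r = r^2 * 34 mod 37 = 34^2 * 34 = 9*34 = 10
  -> s = B^a = 10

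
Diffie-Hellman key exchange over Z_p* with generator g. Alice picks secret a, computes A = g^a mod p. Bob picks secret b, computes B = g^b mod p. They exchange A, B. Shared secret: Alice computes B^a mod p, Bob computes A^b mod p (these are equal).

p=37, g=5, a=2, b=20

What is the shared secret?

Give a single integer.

A = 5^2 mod 37  (bits of 2 = 10)
  bit 0 = 1: r = r^2 * 5 mod 37 = 1^2 * 5 = 1*5 = 5
  bit 1 = 0: r = r^2 mod 37 = 5^2 = 25
  -> A = 25
B = 5^20 mod 37  (bits of 20 = 10100)
  bit 0 = 1: r = r^2 * 5 mod 37 = 1^2 * 5 = 1*5 = 5
  bit 1 = 0: r = r^2 mod 37 = 5^2 = 25
  bit 2 = 1: r = r^2 * 5 mod 37 = 25^2 * 5 = 33*5 = 17
  bit 3 = 0: r = r^2 mod 37 = 17^2 = 30
  bit 4 = 0: r = r^2 mod 37 = 30^2 = 12
  -> B = 12
s = B^a = 12^2 mod 37  (bits of 2 = 10)
  bit 0 = 1: r = r^2 * 12 mod 37 = 1^2 * 12 = 1*12 = 12
  bit 1 = 0: r = r^2 mod 37 = 12^2 = 33
  -> s = B^a = 33

Answer: 33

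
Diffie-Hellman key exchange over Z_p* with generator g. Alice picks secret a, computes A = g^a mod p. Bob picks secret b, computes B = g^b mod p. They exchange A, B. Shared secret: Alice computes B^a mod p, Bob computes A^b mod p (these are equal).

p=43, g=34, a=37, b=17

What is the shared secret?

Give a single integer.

A = 34^37 mod 43  (bits of 37 = 100101)
  bit 0 = 1: r = r^2 * 34 mod 43 = 1^2 * 34 = 1*34 = 34
  bit 1 = 0: r = r^2 mod 43 = 34^2 = 38
  bit 2 = 0: r = r^2 mod 43 = 38^2 = 25
  bit 3 = 1: r = r^2 * 34 mod 43 = 25^2 * 34 = 23*34 = 8
  bit 4 = 0: r = r^2 mod 43 = 8^2 = 21
  bit 5 = 1: r = r^2 * 34 mod 43 = 21^2 * 34 = 11*34 = 30
  -> A = 30
B = 34^17 mod 43  (bits of 17 = 10001)
  bit 0 = 1: r = r^2 * 34 mod 43 = 1^2 * 34 = 1*34 = 34
  bit 1 = 0: r = r^2 mod 43 = 34^2 = 38
  bit 2 = 0: r = r^2 mod 43 = 38^2 = 25
  bit 3 = 0: r = r^2 mod 43 = 25^2 = 23
  bit 4 = 1: r = r^2 * 34 mod 43 = 23^2 * 34 = 13*34 = 12
  -> B = 12
s = B^a = 12^37 mod 43  (bits of 37 = 100101)
  bit 0 = 1: r = r^2 * 12 mod 43 = 1^2 * 12 = 1*12 = 12
  bit 1 = 0: r = r^2 mod 43 = 12^2 = 15
  bit 2 = 0: r = r^2 mod 43 = 15^2 = 10
  bit 3 = 1: r = r^2 * 12 mod 43 = 10^2 * 12 = 14*12 = 39
  bit 4 = 0: r = r^2 mod 43 = 39^2 = 16
  bit 5 = 1: r = r^2 * 12 mod 43 = 16^2 * 12 = 41*12 = 19
  -> s = B^a = 19

Answer: 19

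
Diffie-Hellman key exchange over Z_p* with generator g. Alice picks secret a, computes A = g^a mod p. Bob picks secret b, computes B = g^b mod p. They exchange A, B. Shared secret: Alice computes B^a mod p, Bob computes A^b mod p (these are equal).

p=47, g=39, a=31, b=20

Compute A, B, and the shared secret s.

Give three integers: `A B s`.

A = 39^31 mod 47  (bits of 31 = 11111)
  bit 0 = 1: r = r^2 * 39 mod 47 = 1^2 * 39 = 1*39 = 39
  bit 1 = 1: r = r^2 * 39 mod 47 = 39^2 * 39 = 17*39 = 5
  bit 2 = 1: r = r^2 * 39 mod 47 = 5^2 * 39 = 25*39 = 35
  bit 3 = 1: r = r^2 * 39 mod 47 = 35^2 * 39 = 3*39 = 23
  bit 4 = 1: r = r^2 * 39 mod 47 = 23^2 * 39 = 12*39 = 45
  -> A = 45
B = 39^20 mod 47  (bits of 20 = 10100)
  bit 0 = 1: r = r^2 * 39 mod 47 = 1^2 * 39 = 1*39 = 39
  bit 1 = 0: r = r^2 mod 47 = 39^2 = 17
  bit 2 = 1: r = r^2 * 39 mod 47 = 17^2 * 39 = 7*39 = 38
  bit 3 = 0: r = r^2 mod 47 = 38^2 = 34
  bit 4 = 0: r = r^2 mod 47 = 34^2 = 28
  -> B = 28
s = B^a = 28^31 mod 47  (bits of 31 = 11111)
  bit 0 = 1: r = r^2 * 28 mod 47 = 1^2 * 28 = 1*28 = 28
  bit 1 = 1: r = r^2 * 28 mod 47 = 28^2 * 28 = 32*28 = 3
  bit 2 = 1: r = r^2 * 28 mod 47 = 3^2 * 28 = 9*28 = 17
  bit 3 = 1: r = r^2 * 28 mod 47 = 17^2 * 28 = 7*28 = 8
  bit 4 = 1: r = r^2 * 28 mod 47 = 8^2 * 28 = 17*28 = 6
  -> s = B^a = 6

Answer: 45 28 6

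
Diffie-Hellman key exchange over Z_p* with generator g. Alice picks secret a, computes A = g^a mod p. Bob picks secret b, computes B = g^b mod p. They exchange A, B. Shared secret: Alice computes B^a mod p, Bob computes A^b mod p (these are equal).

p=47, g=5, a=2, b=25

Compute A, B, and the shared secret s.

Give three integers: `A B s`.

Answer: 25 22 14

Derivation:
A = 5^2 mod 47  (bits of 2 = 10)
  bit 0 = 1: r = r^2 * 5 mod 47 = 1^2 * 5 = 1*5 = 5
  bit 1 = 0: r = r^2 mod 47 = 5^2 = 25
  -> A = 25
B = 5^25 mod 47  (bits of 25 = 11001)
  bit 0 = 1: r = r^2 * 5 mod 47 = 1^2 * 5 = 1*5 = 5
  bit 1 = 1: r = r^2 * 5 mod 47 = 5^2 * 5 = 25*5 = 31
  bit 2 = 0: r = r^2 mod 47 = 31^2 = 21
  bit 3 = 0: r = r^2 mod 47 = 21^2 = 18
  bit 4 = 1: r = r^2 * 5 mod 47 = 18^2 * 5 = 42*5 = 22
  -> B = 22
s = B^a = 22^2 mod 47  (bits of 2 = 10)
  bit 0 = 1: r = r^2 * 22 mod 47 = 1^2 * 22 = 1*22 = 22
  bit 1 = 0: r = r^2 mod 47 = 22^2 = 14
  -> s = B^a = 14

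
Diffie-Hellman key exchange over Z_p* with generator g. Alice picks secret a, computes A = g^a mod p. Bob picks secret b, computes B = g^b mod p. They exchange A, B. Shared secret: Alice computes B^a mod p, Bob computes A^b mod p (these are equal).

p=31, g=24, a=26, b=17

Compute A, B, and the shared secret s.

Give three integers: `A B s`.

A = 24^26 mod 31  (bits of 26 = 11010)
  bit 0 = 1: r = r^2 * 24 mod 31 = 1^2 * 24 = 1*24 = 24
  bit 1 = 1: r = r^2 * 24 mod 31 = 24^2 * 24 = 18*24 = 29
  bit 2 = 0: r = r^2 mod 31 = 29^2 = 4
  bit 3 = 1: r = r^2 * 24 mod 31 = 4^2 * 24 = 16*24 = 12
  bit 4 = 0: r = r^2 mod 31 = 12^2 = 20
  -> A = 20
B = 24^17 mod 31  (bits of 17 = 10001)
  bit 0 = 1: r = r^2 * 24 mod 31 = 1^2 * 24 = 1*24 = 24
  bit 1 = 0: r = r^2 mod 31 = 24^2 = 18
  bit 2 = 0: r = r^2 mod 31 = 18^2 = 14
  bit 3 = 0: r = r^2 mod 31 = 14^2 = 10
  bit 4 = 1: r = r^2 * 24 mod 31 = 10^2 * 24 = 7*24 = 13
  -> B = 13
s = B^a = 13^26 mod 31  (bits of 26 = 11010)
  bit 0 = 1: r = r^2 * 13 mod 31 = 1^2 * 13 = 1*13 = 13
  bit 1 = 1: r = r^2 * 13 mod 31 = 13^2 * 13 = 14*13 = 27
  bit 2 = 0: r = r^2 mod 31 = 27^2 = 16
  bit 3 = 1: r = r^2 * 13 mod 31 = 16^2 * 13 = 8*13 = 11
  bit 4 = 0: r = r^2 mod 31 = 11^2 = 28
  -> s = B^a = 28

Answer: 20 13 28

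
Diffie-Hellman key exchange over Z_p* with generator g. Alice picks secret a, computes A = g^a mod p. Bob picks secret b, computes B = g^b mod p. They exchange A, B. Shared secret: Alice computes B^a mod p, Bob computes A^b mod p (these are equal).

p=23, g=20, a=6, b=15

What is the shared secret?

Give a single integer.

Answer: 9

Derivation:
A = 20^6 mod 23  (bits of 6 = 110)
  bit 0 = 1: r = r^2 * 20 mod 23 = 1^2 * 20 = 1*20 = 20
  bit 1 = 1: r = r^2 * 20 mod 23 = 20^2 * 20 = 9*20 = 19
  bit 2 = 0: r = r^2 mod 23 = 19^2 = 16
  -> A = 16
B = 20^15 mod 23  (bits of 15 = 1111)
  bit 0 = 1: r = r^2 * 20 mod 23 = 1^2 * 20 = 1*20 = 20
  bit 1 = 1: r = r^2 * 20 mod 23 = 20^2 * 20 = 9*20 = 19
  bit 2 = 1: r = r^2 * 20 mod 23 = 19^2 * 20 = 16*20 = 21
  bit 3 = 1: r = r^2 * 20 mod 23 = 21^2 * 20 = 4*20 = 11
  -> B = 11
s = B^a = 11^6 mod 23  (bits of 6 = 110)
  bit 0 = 1: r = r^2 * 11 mod 23 = 1^2 * 11 = 1*11 = 11
  bit 1 = 1: r = r^2 * 11 mod 23 = 11^2 * 11 = 6*11 = 20
  bit 2 = 0: r = r^2 mod 23 = 20^2 = 9
  -> s = B^a = 9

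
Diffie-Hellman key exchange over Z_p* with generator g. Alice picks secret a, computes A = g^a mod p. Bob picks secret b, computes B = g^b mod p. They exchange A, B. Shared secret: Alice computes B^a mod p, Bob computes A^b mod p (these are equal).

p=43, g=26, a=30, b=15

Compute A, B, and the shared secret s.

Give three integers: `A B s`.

Answer: 41 27 41

Derivation:
A = 26^30 mod 43  (bits of 30 = 11110)
  bit 0 = 1: r = r^2 * 26 mod 43 = 1^2 * 26 = 1*26 = 26
  bit 1 = 1: r = r^2 * 26 mod 43 = 26^2 * 26 = 31*26 = 32
  bit 2 = 1: r = r^2 * 26 mod 43 = 32^2 * 26 = 35*26 = 7
  bit 3 = 1: r = r^2 * 26 mod 43 = 7^2 * 26 = 6*26 = 27
  bit 4 = 0: r = r^2 mod 43 = 27^2 = 41
  -> A = 41
B = 26^15 mod 43  (bits of 15 = 1111)
  bit 0 = 1: r = r^2 * 26 mod 43 = 1^2 * 26 = 1*26 = 26
  bit 1 = 1: r = r^2 * 26 mod 43 = 26^2 * 26 = 31*26 = 32
  bit 2 = 1: r = r^2 * 26 mod 43 = 32^2 * 26 = 35*26 = 7
  bit 3 = 1: r = r^2 * 26 mod 43 = 7^2 * 26 = 6*26 = 27
  -> B = 27
s = B^a = 27^30 mod 43  (bits of 30 = 11110)
  bit 0 = 1: r = r^2 * 27 mod 43 = 1^2 * 27 = 1*27 = 27
  bit 1 = 1: r = r^2 * 27 mod 43 = 27^2 * 27 = 41*27 = 32
  bit 2 = 1: r = r^2 * 27 mod 43 = 32^2 * 27 = 35*27 = 42
  bit 3 = 1: r = r^2 * 27 mod 43 = 42^2 * 27 = 1*27 = 27
  bit 4 = 0: r = r^2 mod 43 = 27^2 = 41
  -> s = B^a = 41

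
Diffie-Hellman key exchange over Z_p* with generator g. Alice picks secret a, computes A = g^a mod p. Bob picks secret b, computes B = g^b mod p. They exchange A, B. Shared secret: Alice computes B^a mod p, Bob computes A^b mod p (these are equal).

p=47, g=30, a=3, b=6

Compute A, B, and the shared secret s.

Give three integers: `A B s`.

A = 30^3 mod 47  (bits of 3 = 11)
  bit 0 = 1: r = r^2 * 30 mod 47 = 1^2 * 30 = 1*30 = 30
  bit 1 = 1: r = r^2 * 30 mod 47 = 30^2 * 30 = 7*30 = 22
  -> A = 22
B = 30^6 mod 47  (bits of 6 = 110)
  bit 0 = 1: r = r^2 * 30 mod 47 = 1^2 * 30 = 1*30 = 30
  bit 1 = 1: r = r^2 * 30 mod 47 = 30^2 * 30 = 7*30 = 22
  bit 2 = 0: r = r^2 mod 47 = 22^2 = 14
  -> B = 14
s = B^a = 14^3 mod 47  (bits of 3 = 11)
  bit 0 = 1: r = r^2 * 14 mod 47 = 1^2 * 14 = 1*14 = 14
  bit 1 = 1: r = r^2 * 14 mod 47 = 14^2 * 14 = 8*14 = 18
  -> s = B^a = 18

Answer: 22 14 18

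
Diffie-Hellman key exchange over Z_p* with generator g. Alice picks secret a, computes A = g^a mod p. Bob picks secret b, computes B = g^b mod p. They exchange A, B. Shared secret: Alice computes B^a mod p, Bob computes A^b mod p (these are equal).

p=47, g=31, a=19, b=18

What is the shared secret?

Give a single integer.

A = 31^19 mod 47  (bits of 19 = 10011)
  bit 0 = 1: r = r^2 * 31 mod 47 = 1^2 * 31 = 1*31 = 31
  bit 1 = 0: r = r^2 mod 47 = 31^2 = 21
  bit 2 = 0: r = r^2 mod 47 = 21^2 = 18
  bit 3 = 1: r = r^2 * 31 mod 47 = 18^2 * 31 = 42*31 = 33
  bit 4 = 1: r = r^2 * 31 mod 47 = 33^2 * 31 = 8*31 = 13
  -> A = 13
B = 31^18 mod 47  (bits of 18 = 10010)
  bit 0 = 1: r = r^2 * 31 mod 47 = 1^2 * 31 = 1*31 = 31
  bit 1 = 0: r = r^2 mod 47 = 31^2 = 21
  bit 2 = 0: r = r^2 mod 47 = 21^2 = 18
  bit 3 = 1: r = r^2 * 31 mod 47 = 18^2 * 31 = 42*31 = 33
  bit 4 = 0: r = r^2 mod 47 = 33^2 = 8
  -> B = 8
s = B^a = 8^19 mod 47  (bits of 19 = 10011)
  bit 0 = 1: r = r^2 * 8 mod 47 = 1^2 * 8 = 1*8 = 8
  bit 1 = 0: r = r^2 mod 47 = 8^2 = 17
  bit 2 = 0: r = r^2 mod 47 = 17^2 = 7
  bit 3 = 1: r = r^2 * 8 mod 47 = 7^2 * 8 = 2*8 = 16
  bit 4 = 1: r = r^2 * 8 mod 47 = 16^2 * 8 = 21*8 = 27
  -> s = B^a = 27

Answer: 27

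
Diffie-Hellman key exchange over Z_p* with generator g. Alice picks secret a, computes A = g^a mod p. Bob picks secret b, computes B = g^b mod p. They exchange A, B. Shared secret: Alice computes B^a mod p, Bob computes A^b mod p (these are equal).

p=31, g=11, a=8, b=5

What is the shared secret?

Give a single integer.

Answer: 5

Derivation:
A = 11^8 mod 31  (bits of 8 = 1000)
  bit 0 = 1: r = r^2 * 11 mod 31 = 1^2 * 11 = 1*11 = 11
  bit 1 = 0: r = r^2 mod 31 = 11^2 = 28
  bit 2 = 0: r = r^2 mod 31 = 28^2 = 9
  bit 3 = 0: r = r^2 mod 31 = 9^2 = 19
  -> A = 19
B = 11^5 mod 31  (bits of 5 = 101)
  bit 0 = 1: r = r^2 * 11 mod 31 = 1^2 * 11 = 1*11 = 11
  bit 1 = 0: r = r^2 mod 31 = 11^2 = 28
  bit 2 = 1: r = r^2 * 11 mod 31 = 28^2 * 11 = 9*11 = 6
  -> B = 6
s = B^a = 6^8 mod 31  (bits of 8 = 1000)
  bit 0 = 1: r = r^2 * 6 mod 31 = 1^2 * 6 = 1*6 = 6
  bit 1 = 0: r = r^2 mod 31 = 6^2 = 5
  bit 2 = 0: r = r^2 mod 31 = 5^2 = 25
  bit 3 = 0: r = r^2 mod 31 = 25^2 = 5
  -> s = B^a = 5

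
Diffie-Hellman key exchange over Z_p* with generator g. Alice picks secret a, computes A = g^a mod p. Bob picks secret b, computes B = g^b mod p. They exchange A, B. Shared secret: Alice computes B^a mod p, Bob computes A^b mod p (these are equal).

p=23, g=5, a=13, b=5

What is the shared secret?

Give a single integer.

A = 5^13 mod 23  (bits of 13 = 1101)
  bit 0 = 1: r = r^2 * 5 mod 23 = 1^2 * 5 = 1*5 = 5
  bit 1 = 1: r = r^2 * 5 mod 23 = 5^2 * 5 = 2*5 = 10
  bit 2 = 0: r = r^2 mod 23 = 10^2 = 8
  bit 3 = 1: r = r^2 * 5 mod 23 = 8^2 * 5 = 18*5 = 21
  -> A = 21
B = 5^5 mod 23  (bits of 5 = 101)
  bit 0 = 1: r = r^2 * 5 mod 23 = 1^2 * 5 = 1*5 = 5
  bit 1 = 0: r = r^2 mod 23 = 5^2 = 2
  bit 2 = 1: r = r^2 * 5 mod 23 = 2^2 * 5 = 4*5 = 20
  -> B = 20
s = B^a = 20^13 mod 23  (bits of 13 = 1101)
  bit 0 = 1: r = r^2 * 20 mod 23 = 1^2 * 20 = 1*20 = 20
  bit 1 = 1: r = r^2 * 20 mod 23 = 20^2 * 20 = 9*20 = 19
  bit 2 = 0: r = r^2 mod 23 = 19^2 = 16
  bit 3 = 1: r = r^2 * 20 mod 23 = 16^2 * 20 = 3*20 = 14
  -> s = B^a = 14

Answer: 14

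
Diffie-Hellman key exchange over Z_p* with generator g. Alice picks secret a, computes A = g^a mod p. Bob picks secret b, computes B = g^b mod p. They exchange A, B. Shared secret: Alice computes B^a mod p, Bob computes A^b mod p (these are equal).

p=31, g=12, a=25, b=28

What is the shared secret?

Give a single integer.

A = 12^25 mod 31  (bits of 25 = 11001)
  bit 0 = 1: r = r^2 * 12 mod 31 = 1^2 * 12 = 1*12 = 12
  bit 1 = 1: r = r^2 * 12 mod 31 = 12^2 * 12 = 20*12 = 23
  bit 2 = 0: r = r^2 mod 31 = 23^2 = 2
  bit 3 = 0: r = r^2 mod 31 = 2^2 = 4
  bit 4 = 1: r = r^2 * 12 mod 31 = 4^2 * 12 = 16*12 = 6
  -> A = 6
B = 12^28 mod 31  (bits of 28 = 11100)
  bit 0 = 1: r = r^2 * 12 mod 31 = 1^2 * 12 = 1*12 = 12
  bit 1 = 1: r = r^2 * 12 mod 31 = 12^2 * 12 = 20*12 = 23
  bit 2 = 1: r = r^2 * 12 mod 31 = 23^2 * 12 = 2*12 = 24
  bit 3 = 0: r = r^2 mod 31 = 24^2 = 18
  bit 4 = 0: r = r^2 mod 31 = 18^2 = 14
  -> B = 14
s = B^a = 14^25 mod 31  (bits of 25 = 11001)
  bit 0 = 1: r = r^2 * 14 mod 31 = 1^2 * 14 = 1*14 = 14
  bit 1 = 1: r = r^2 * 14 mod 31 = 14^2 * 14 = 10*14 = 16
  bit 2 = 0: r = r^2 mod 31 = 16^2 = 8
  bit 3 = 0: r = r^2 mod 31 = 8^2 = 2
  bit 4 = 1: r = r^2 * 14 mod 31 = 2^2 * 14 = 4*14 = 25
  -> s = B^a = 25

Answer: 25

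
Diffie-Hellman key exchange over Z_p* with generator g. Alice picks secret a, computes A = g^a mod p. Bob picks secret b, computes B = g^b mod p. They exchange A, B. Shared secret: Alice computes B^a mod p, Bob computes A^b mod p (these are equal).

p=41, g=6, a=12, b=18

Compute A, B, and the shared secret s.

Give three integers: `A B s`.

Answer: 4 33 18

Derivation:
A = 6^12 mod 41  (bits of 12 = 1100)
  bit 0 = 1: r = r^2 * 6 mod 41 = 1^2 * 6 = 1*6 = 6
  bit 1 = 1: r = r^2 * 6 mod 41 = 6^2 * 6 = 36*6 = 11
  bit 2 = 0: r = r^2 mod 41 = 11^2 = 39
  bit 3 = 0: r = r^2 mod 41 = 39^2 = 4
  -> A = 4
B = 6^18 mod 41  (bits of 18 = 10010)
  bit 0 = 1: r = r^2 * 6 mod 41 = 1^2 * 6 = 1*6 = 6
  bit 1 = 0: r = r^2 mod 41 = 6^2 = 36
  bit 2 = 0: r = r^2 mod 41 = 36^2 = 25
  bit 3 = 1: r = r^2 * 6 mod 41 = 25^2 * 6 = 10*6 = 19
  bit 4 = 0: r = r^2 mod 41 = 19^2 = 33
  -> B = 33
s = B^a = 33^12 mod 41  (bits of 12 = 1100)
  bit 0 = 1: r = r^2 * 33 mod 41 = 1^2 * 33 = 1*33 = 33
  bit 1 = 1: r = r^2 * 33 mod 41 = 33^2 * 33 = 23*33 = 21
  bit 2 = 0: r = r^2 mod 41 = 21^2 = 31
  bit 3 = 0: r = r^2 mod 41 = 31^2 = 18
  -> s = B^a = 18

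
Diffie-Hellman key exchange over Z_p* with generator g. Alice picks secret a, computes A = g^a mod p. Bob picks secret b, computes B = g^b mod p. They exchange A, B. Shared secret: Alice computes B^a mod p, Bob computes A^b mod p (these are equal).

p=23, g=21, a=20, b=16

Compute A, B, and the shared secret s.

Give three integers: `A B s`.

A = 21^20 mod 23  (bits of 20 = 10100)
  bit 0 = 1: r = r^2 * 21 mod 23 = 1^2 * 21 = 1*21 = 21
  bit 1 = 0: r = r^2 mod 23 = 21^2 = 4
  bit 2 = 1: r = r^2 * 21 mod 23 = 4^2 * 21 = 16*21 = 14
  bit 3 = 0: r = r^2 mod 23 = 14^2 = 12
  bit 4 = 0: r = r^2 mod 23 = 12^2 = 6
  -> A = 6
B = 21^16 mod 23  (bits of 16 = 10000)
  bit 0 = 1: r = r^2 * 21 mod 23 = 1^2 * 21 = 1*21 = 21
  bit 1 = 0: r = r^2 mod 23 = 21^2 = 4
  bit 2 = 0: r = r^2 mod 23 = 4^2 = 16
  bit 3 = 0: r = r^2 mod 23 = 16^2 = 3
  bit 4 = 0: r = r^2 mod 23 = 3^2 = 9
  -> B = 9
s = B^a = 9^20 mod 23  (bits of 20 = 10100)
  bit 0 = 1: r = r^2 * 9 mod 23 = 1^2 * 9 = 1*9 = 9
  bit 1 = 0: r = r^2 mod 23 = 9^2 = 12
  bit 2 = 1: r = r^2 * 9 mod 23 = 12^2 * 9 = 6*9 = 8
  bit 3 = 0: r = r^2 mod 23 = 8^2 = 18
  bit 4 = 0: r = r^2 mod 23 = 18^2 = 2
  -> s = B^a = 2

Answer: 6 9 2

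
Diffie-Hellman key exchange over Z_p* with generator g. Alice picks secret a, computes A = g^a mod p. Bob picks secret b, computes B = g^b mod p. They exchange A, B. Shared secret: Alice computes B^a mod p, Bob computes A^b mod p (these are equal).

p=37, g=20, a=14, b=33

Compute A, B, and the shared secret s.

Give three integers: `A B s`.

Answer: 3 14 11

Derivation:
A = 20^14 mod 37  (bits of 14 = 1110)
  bit 0 = 1: r = r^2 * 20 mod 37 = 1^2 * 20 = 1*20 = 20
  bit 1 = 1: r = r^2 * 20 mod 37 = 20^2 * 20 = 30*20 = 8
  bit 2 = 1: r = r^2 * 20 mod 37 = 8^2 * 20 = 27*20 = 22
  bit 3 = 0: r = r^2 mod 37 = 22^2 = 3
  -> A = 3
B = 20^33 mod 37  (bits of 33 = 100001)
  bit 0 = 1: r = r^2 * 20 mod 37 = 1^2 * 20 = 1*20 = 20
  bit 1 = 0: r = r^2 mod 37 = 20^2 = 30
  bit 2 = 0: r = r^2 mod 37 = 30^2 = 12
  bit 3 = 0: r = r^2 mod 37 = 12^2 = 33
  bit 4 = 0: r = r^2 mod 37 = 33^2 = 16
  bit 5 = 1: r = r^2 * 20 mod 37 = 16^2 * 20 = 34*20 = 14
  -> B = 14
s = B^a = 14^14 mod 37  (bits of 14 = 1110)
  bit 0 = 1: r = r^2 * 14 mod 37 = 1^2 * 14 = 1*14 = 14
  bit 1 = 1: r = r^2 * 14 mod 37 = 14^2 * 14 = 11*14 = 6
  bit 2 = 1: r = r^2 * 14 mod 37 = 6^2 * 14 = 36*14 = 23
  bit 3 = 0: r = r^2 mod 37 = 23^2 = 11
  -> s = B^a = 11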